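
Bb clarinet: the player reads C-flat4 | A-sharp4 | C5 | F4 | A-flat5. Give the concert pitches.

The Bb clarinet sounds a major second below written, so transpose each written note down a major second.
Cb4 to Bbb3
A#4 to G#4
C5 to Bb4
F4 to Eb4
Ab5 to Gb5

Bbb3 G#4 Bb4 Eb4 Gb5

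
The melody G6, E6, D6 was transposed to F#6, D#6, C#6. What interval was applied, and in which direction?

down a minor second

From G6 to F#6 is 2 letter names — a second of some quality.
F#6 to G6 is 1 semitone, which makes it a minor second; the second version is lower, so the direction is down.
Checking another pair — D6 → C#6 — gives the same interval.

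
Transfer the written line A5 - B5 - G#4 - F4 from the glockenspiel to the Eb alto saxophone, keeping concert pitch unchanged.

First find concert pitch: the glockenspiel sounds a perfect fifteenth above written, so A5 B5 G#4 F4 sounds A7 B7 G#6 F6.
Then write for Eb alto saxophone: it sounds a major sixth below written, so the part must be a major sixth above concert.
A7 → F#8
B7 → G#8
G#6 → E#7
F6 → D7

F#8 G#8 E#7 D7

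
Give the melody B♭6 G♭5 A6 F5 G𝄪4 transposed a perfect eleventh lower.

F5 Db4 E5 C4 D##3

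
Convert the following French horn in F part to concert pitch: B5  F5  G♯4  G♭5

The French horn in F sounds a perfect fifth below written, so transpose each written note down a perfect fifth.
B5 -> E5
F5 -> Bb4
G#4 -> C#4
Gb5 -> Cb5

E5 Bb4 C#4 Cb5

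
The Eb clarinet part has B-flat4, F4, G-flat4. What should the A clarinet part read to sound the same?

Fb5 Cb5 Dbb5

First find concert pitch: the Eb clarinet sounds a minor third above written, so B-flat4 F4 G-flat4 sounds Db5 Ab4 Bbb4.
Then write for A clarinet: it sounds a minor third below written, so the part must be a minor third above concert.
Db5 → Fb5
Ab4 → Cb5
Bbb4 → Dbb5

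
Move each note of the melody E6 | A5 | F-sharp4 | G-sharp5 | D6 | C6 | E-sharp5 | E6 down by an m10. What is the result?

C#5 F#4 D#3 E#4 B4 A4 C##4 C#5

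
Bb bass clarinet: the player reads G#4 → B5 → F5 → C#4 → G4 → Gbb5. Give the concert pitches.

F#3 A4 Eb4 B2 F3 Fbb4

Written C4 on the Bb bass clarinet sounds as Bb2, a major ninth lower; apply that shift to every note.
G#4 -> F#3
B5 -> A4
F5 -> Eb4
C#4 -> B2
G4 -> F3
Gbb5 -> Fbb4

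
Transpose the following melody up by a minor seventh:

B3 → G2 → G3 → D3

A minor seventh up from B3 gives A4.
G2: a seventh up reaches F, and 10 semitones makes it F3.
G3 up a minor seventh is F4.
D3: a seventh up reaches C, and 10 semitones makes it C4.

A4 F3 F4 C4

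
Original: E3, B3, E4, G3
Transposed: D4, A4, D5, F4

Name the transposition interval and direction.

Take the first pair: E3 → D4. E to D spans 7 letter names, so the interval is some kind of seventh.
E3 to D4 is 10 semitones, which makes it a minor seventh; the second version is higher, so the direction is up.
Checking another pair — G3 → F4 — gives the same interval.

up a minor seventh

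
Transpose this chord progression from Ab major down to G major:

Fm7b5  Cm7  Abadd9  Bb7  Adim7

Em7b5 Bm7 Gadd9 A7 G#dim7

Ab major down to G major is a minor second; each chord root moves by that interval while the quality stays the same.
Fm7b5: root F down a minor second → E, giving Em7b5.
Cm7: root C down a minor second → B, giving Bm7.
Abadd9: root Ab down a minor second → G, giving Gadd9.
Bb7: root Bb down a minor second → A, giving A7.
Adim7: root A down a minor second → G#, giving G#dim7.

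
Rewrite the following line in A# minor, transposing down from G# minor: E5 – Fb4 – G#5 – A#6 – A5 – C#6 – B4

F#4 Gb3 A#4 B#5 B4 D#5 C#4

From G# down to A# is a minor seventh; apply that to each pitch.
E5 → F#4
Fb4 → Gb3
G#5 → A#4
A#6 → B#5
A5 → B4
C#6 → D#5
B4 → C#4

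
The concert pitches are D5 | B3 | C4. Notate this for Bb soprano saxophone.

E5 C#4 D4

Written C4 sounds as Bb3 on the Bb soprano saxophone, so concert pitches are written a major second up.
D5 -> E5
B3 -> C#4
C4 -> D4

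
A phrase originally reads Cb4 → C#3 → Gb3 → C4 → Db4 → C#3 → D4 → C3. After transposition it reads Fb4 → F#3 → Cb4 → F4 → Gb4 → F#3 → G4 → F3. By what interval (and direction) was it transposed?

Take the first pair: Cb4 → Fb4. C to F spans 4 letter names, so the interval is some kind of fourth.
Cb4 to Fb4 is 5 semitones, which makes it a perfect fourth; the second version is higher, so the direction is up.
Checking another pair — C3 → F3 — gives the same interval.

up a perfect fourth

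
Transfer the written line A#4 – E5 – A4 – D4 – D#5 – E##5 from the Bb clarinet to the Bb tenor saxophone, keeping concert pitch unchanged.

A#5 E6 A5 D5 D#6 E##6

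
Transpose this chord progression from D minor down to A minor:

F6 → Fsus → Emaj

C6 Csus Bmaj

D minor down to A minor is a perfect fourth; each chord root moves by that interval while the quality stays the same.
F6: root F down a perfect fourth → C, giving C6.
Fsus: root F down a perfect fourth → C, giving Csus.
Emaj: root E down a perfect fourth → B, giving Bmaj.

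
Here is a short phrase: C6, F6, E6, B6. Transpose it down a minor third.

A5 D6 C#6 G#6

C6 → A5
F6 → D6
E6 → C#6
B6 → G#6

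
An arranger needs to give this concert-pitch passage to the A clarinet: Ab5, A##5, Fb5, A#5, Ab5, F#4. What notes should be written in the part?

The A clarinet sounds a minor third below written, so the written part must be a minor third above concert — transpose each note up.
Ab5 → Cb6
A##5 → C##6
Fb5 → Abb5
A#5 → C#6
Ab5 → Cb6
F#4 → A4

Cb6 C##6 Abb5 C#6 Cb6 A4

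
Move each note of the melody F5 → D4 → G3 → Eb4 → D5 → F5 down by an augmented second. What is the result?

Ebb5 Cb4 Fb3 Dbb4 Cb5 Ebb5

F5 down an augmented second is Ebb5.
D4: a second down reaches C, and 3 semitones makes it Cb4.
G3 down an augmented second is Fb3.
Eb4 down an augmented second is Dbb4.
An augmented second down from D5 gives Cb5.
An augmented second down from F5 gives Ebb5.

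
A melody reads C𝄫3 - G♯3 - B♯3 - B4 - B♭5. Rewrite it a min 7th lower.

Dbb2 A#2 C##3 C#4 C5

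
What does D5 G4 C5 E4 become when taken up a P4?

D5 up a perfect fourth is G5.
G4 up a perfect fourth is C5.
A perfect fourth up from C5 gives F5.
E4: a fourth up reaches A, and 5 semitones makes it A4.

G5 C5 F5 A4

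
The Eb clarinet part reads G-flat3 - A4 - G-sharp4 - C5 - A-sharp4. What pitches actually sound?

Bbb3 C5 B4 Eb5 C#5

The Eb clarinet sounds a minor third above written, so transpose each written note up a minor third.
Gb3 gives Bbb3
A4 gives C5
G#4 gives B4
C5 gives Eb5
A#4 gives C#5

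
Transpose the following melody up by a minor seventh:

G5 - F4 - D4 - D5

G5: a seventh up reaches F, and 10 semitones makes it F6.
F4: a seventh up reaches E, and 10 semitones makes it Eb5.
D4 up a minor seventh is C5.
D5 up a minor seventh is C6.

F6 Eb5 C5 C6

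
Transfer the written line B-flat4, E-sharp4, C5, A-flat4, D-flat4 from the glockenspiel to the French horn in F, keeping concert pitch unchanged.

F7 B#6 G7 Eb7 Ab6

First find concert pitch: the glockenspiel sounds a perfect fifteenth above written, so B-flat4 E-sharp4 C5 A-flat4 D-flat4 sounds Bb6 E#6 C7 Ab6 Db6.
Then write for French horn in F: it sounds a perfect fifth below written, so the part must be a perfect fifth above concert.
Bb6 → F7
E#6 → B#6
C7 → G7
Ab6 → Eb7
Db6 → Ab6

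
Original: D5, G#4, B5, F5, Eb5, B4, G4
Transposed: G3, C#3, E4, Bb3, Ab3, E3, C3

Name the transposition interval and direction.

down a perfect twelfth

From D5 to G3 is 12 letter names — a twelfth of some quality.
G3 to D5 is 19 semitones, which makes it a perfect twelfth; the second version is lower, so the direction is down.
Checking another pair — G4 → C3 — gives the same interval.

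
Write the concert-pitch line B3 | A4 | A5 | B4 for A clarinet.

Written C4 sounds as A3 on the A clarinet, so concert pitches are written a minor third up.
B3 → D4
A4 → C5
A5 → C6
B4 → D5

D4 C5 C6 D5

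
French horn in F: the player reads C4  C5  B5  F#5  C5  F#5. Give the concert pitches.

F3 F4 E5 B4 F4 B4

The French horn in F sounds a perfect fifth below written, so transpose each written note down a perfect fifth.
C4 becomes F3
C5 becomes F4
B5 becomes E5
F#5 becomes B4
C5 becomes F4
F#5 becomes B4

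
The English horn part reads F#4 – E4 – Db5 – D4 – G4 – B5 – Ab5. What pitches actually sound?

Written C4 on the English horn sounds as F3, a perfect fifth lower; apply that shift to every note.
F#4 → B3
E4 → A3
Db5 → Gb4
D4 → G3
G4 → C4
B5 → E5
Ab5 → Db5

B3 A3 Gb4 G3 C4 E5 Db5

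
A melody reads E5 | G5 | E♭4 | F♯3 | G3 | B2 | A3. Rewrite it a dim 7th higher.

Db6 Fb6 Dbb5 Eb4 Fb4 Ab3 Gb4

E5 to Db6
G5 to Fb6
Eb4 to Dbb5
F#3 to Eb4
G3 to Fb4
B2 to Ab3
A3 to Gb4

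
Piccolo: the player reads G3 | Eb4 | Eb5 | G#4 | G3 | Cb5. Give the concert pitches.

G4 Eb5 Eb6 G#5 G4 Cb6

The piccolo sounds a perfect octave above written, so transpose each written note up a perfect octave.
G3 gives G4
Eb4 gives Eb5
Eb5 gives Eb6
G#4 gives G#5
G3 gives G4
Cb5 gives Cb6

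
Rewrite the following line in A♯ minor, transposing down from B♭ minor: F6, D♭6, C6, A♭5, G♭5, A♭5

B♭ minor to A♯ minor down is a diminished second, so every note moves down by that interval.
F6 to E#6
Db6 to C#6
C6 to B#5
Ab5 to G#5
Gb5 to F#5
Ab5 to G#5

E#6 C#6 B#5 G#5 F#5 G#5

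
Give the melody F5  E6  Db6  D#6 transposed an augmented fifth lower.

F5 becomes Bbb4
E6 becomes Ab5
Db6 becomes Gbb5
D#6 becomes G5

Bbb4 Ab5 Gbb5 G5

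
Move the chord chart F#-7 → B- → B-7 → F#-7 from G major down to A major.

G major down to A major is a minor seventh; each chord root moves by that interval while the quality stays the same.
F#-7: root F# down a minor seventh → G#, giving G#-7.
B-: root B down a minor seventh → C#, giving C#-.
B-7: root B down a minor seventh → C#, giving C#-7.
F#-7: root F# down a minor seventh → G#, giving G#-7.

G#-7 C#- C#-7 G#-7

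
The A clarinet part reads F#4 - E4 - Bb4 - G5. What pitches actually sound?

D#4 C#4 G4 E5

The A clarinet sounds a minor third below written, so transpose each written note down a minor third.
F#4 -> D#4
E4 -> C#4
Bb4 -> G4
G5 -> E5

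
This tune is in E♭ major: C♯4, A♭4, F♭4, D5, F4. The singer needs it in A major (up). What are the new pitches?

F##4 D5 Bb4 G#5 B4

From E♭ up to A is an augmented fourth; apply that to each pitch.
C#4 → F##4
Ab4 → D5
Fb4 → Bb4
D5 → G#5
F4 → B4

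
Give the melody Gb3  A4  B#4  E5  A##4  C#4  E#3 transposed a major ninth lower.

Fb2 G3 A#3 D4 G##3 B2 D#2

Gb3 → Fb2
A4 → G3
B#4 → A#3
E5 → D4
A##4 → G##3
C#4 → B2
E#3 → D#2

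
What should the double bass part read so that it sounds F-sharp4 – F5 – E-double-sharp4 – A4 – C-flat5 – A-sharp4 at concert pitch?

Written C4 sounds as C3 on the double bass, so concert pitches are written a perfect octave up.
F#4 gives F#5
F5 gives F6
E##4 gives E##5
A4 gives A5
Cb5 gives Cb6
A#4 gives A#5

F#5 F6 E##5 A5 Cb6 A#5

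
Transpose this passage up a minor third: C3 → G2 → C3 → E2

Eb3 Bb2 Eb3 G2

C3: a third up reaches E, and 3 semitones makes it Eb3.
A minor third up from G2 gives Bb2.
C3 up a minor third is Eb3.
E2 up a minor third is G2.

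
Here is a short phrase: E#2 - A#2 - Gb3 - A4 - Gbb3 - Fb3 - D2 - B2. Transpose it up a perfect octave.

E#3 A#3 Gb4 A5 Gbb4 Fb4 D3 B3

E#2 becomes E#3
A#2 becomes A#3
Gb3 becomes Gb4
A4 becomes A5
Gbb3 becomes Gbb4
Fb3 becomes Fb4
D2 becomes D3
B2 becomes B3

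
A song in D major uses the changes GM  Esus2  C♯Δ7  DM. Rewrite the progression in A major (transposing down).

D major down to A major is a perfect fourth; each chord root moves by that interval while the quality stays the same.
GM: root G down a perfect fourth → D, giving DM.
Esus2: root E down a perfect fourth → B, giving Bsus2.
C♯Δ7: root C♯ down a perfect fourth → G#, giving G#Δ7.
DM: root D down a perfect fourth → A, giving AM.

DM Bsus2 G#Δ7 AM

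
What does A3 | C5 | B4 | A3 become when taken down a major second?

A3 down a major second is G3.
C5 down a major second is Bb4.
B4 down a major second is A4.
A major second down from A3 gives G3.

G3 Bb4 A4 G3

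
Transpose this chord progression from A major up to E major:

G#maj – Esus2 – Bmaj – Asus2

D#maj Bsus2 F#maj Esus2

A major up to E major is a perfect fifth; each chord root moves by that interval while the quality stays the same.
G#maj: root G# up a perfect fifth → D#, giving D#maj.
Esus2: root E up a perfect fifth → B, giving Bsus2.
Bmaj: root B up a perfect fifth → F#, giving F#maj.
Asus2: root A up a perfect fifth → E, giving Esus2.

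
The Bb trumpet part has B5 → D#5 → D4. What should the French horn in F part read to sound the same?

E6 G#5 G4

First find concert pitch: the Bb trumpet sounds a major second below written, so B5 D#5 D4 sounds A5 C#5 C4.
Then write for French horn in F: it sounds a perfect fifth below written, so the part must be a perfect fifth above concert.
A5 → E6
C#5 → G#5
C4 → G4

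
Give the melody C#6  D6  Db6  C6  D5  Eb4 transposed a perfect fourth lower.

C#6: a fourth down reaches G, and 5 semitones makes it G#5.
D6: a fourth down reaches A, and 5 semitones makes it A5.
A perfect fourth down from Db6 gives Ab5.
C6 down a perfect fourth is G5.
D5: a fourth down reaches A, and 5 semitones makes it A4.
Eb4: a fourth down reaches B, and 5 semitones makes it Bb3.

G#5 A5 Ab5 G5 A4 Bb3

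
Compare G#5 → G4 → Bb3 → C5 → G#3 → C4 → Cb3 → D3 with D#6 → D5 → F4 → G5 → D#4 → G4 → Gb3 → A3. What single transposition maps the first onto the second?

up a perfect fifth

Take the first pair: G#5 → D#6. G to D spans 5 letter names, so the interval is some kind of fifth.
G#5 to D#6 is 7 semitones, which makes it a perfect fifth; the second version is higher, so the direction is up.
Checking another pair — D3 → A3 — gives the same interval.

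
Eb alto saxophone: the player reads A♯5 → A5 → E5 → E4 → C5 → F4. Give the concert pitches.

C#5 C5 G4 G3 Eb4 Ab3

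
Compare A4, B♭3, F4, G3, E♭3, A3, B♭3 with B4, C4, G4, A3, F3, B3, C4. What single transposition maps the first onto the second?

up a major second

Take the first pair: A4 → B4. A to B spans 2 letter names, so the interval is some kind of second.
A4 to B4 is 2 semitones, which makes it a major second; the second version is higher, so the direction is up.
Checking another pair — Bb3 → C4 — gives the same interval.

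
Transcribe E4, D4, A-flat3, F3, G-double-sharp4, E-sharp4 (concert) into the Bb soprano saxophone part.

F#4 E4 Bb3 G3 A##4 F##4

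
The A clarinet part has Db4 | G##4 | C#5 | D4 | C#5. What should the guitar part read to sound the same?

Bb4 E##5 A#5 B4 A#5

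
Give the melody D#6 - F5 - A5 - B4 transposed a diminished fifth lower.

D#6 → G##5
F5 → B4
A5 → D#5
B4 → E#4

G##5 B4 D#5 E#4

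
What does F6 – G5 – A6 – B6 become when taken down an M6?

Ab5 Bb4 C6 D6

A major sixth down from F6 gives Ab5.
G5 down a major sixth is Bb4.
A major sixth down from A6 gives C6.
A major sixth down from B6 gives D6.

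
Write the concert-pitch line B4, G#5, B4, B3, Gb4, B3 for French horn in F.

Written C4 sounds as F3 on the French horn in F, so concert pitches are written a perfect fifth up.
B4 → F#5
G#5 → D#6
B4 → F#5
B3 → F#4
Gb4 → Db5
B3 → F#4

F#5 D#6 F#5 F#4 Db5 F#4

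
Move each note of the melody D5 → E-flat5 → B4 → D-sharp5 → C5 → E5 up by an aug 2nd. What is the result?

D5: a second up reaches E, and 3 semitones makes it E#5.
An augmented second up from Eb5 gives F#5.
An augmented second up from B4 gives C##5.
D#5: a second up reaches E, and 3 semitones makes it E##5.
C5 up an augmented second is D#5.
E5: a second up reaches F, and 3 semitones makes it F##5.

E#5 F#5 C##5 E##5 D#5 F##5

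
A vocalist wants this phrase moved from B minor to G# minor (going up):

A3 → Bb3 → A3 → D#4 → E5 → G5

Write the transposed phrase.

F#4 G4 F#4 B#4 C#6 E6

From B up to G# is a major sixth; apply that to each pitch.
A3 gives F#4
Bb3 gives G4
A3 gives F#4
D#4 gives B#4
E5 gives C#6
G5 gives E6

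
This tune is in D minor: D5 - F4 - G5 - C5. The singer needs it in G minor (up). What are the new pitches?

G5 Bb4 C6 F5

D minor to G minor up is a perfect fourth, so every note moves up by that interval.
D5 gives G5
F4 gives Bb4
G5 gives C6
C5 gives F5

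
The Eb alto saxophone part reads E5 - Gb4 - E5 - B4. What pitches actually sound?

Written C4 on the Eb alto saxophone sounds as Eb3, a major sixth lower; apply that shift to every note.
E5 → G4
Gb4 → Bbb3
E5 → G4
B4 → D4

G4 Bbb3 G4 D4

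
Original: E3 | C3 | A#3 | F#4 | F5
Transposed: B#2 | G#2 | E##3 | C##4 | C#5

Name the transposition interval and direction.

From E3 to B#2 is 4 letter names — a fourth of some quality.
B#2 to E3 is 4 semitones, which makes it a diminished fourth; the second version is lower, so the direction is down.
Checking another pair — F5 → C#5 — gives the same interval.

down a diminished fourth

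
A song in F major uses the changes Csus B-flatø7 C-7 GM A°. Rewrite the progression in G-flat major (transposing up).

Dbsus Cbø7 Db-7 AbM Bb°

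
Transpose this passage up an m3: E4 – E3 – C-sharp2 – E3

G4 G3 E2 G3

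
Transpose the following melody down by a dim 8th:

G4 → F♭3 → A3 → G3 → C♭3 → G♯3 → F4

G4 gives G#3
Fb3 gives F2
A3 gives A#2
G3 gives G#2
Cb3 gives C2
G#3 gives G##2
F4 gives F#3

G#3 F2 A#2 G#2 C2 G##2 F#3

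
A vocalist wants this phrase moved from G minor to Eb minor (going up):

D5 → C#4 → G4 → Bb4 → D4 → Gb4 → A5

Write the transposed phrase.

Bb5 A4 Eb5 Gb5 Bb4 Ebb5 F6

G minor to Eb minor up is a minor sixth, so every note moves up by that interval.
D5 gives Bb5
C#4 gives A4
G4 gives Eb5
Bb4 gives Gb5
D4 gives Bb4
Gb4 gives Ebb5
A5 gives F6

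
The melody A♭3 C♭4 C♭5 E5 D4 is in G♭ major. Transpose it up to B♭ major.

C4 Eb4 Eb5 G#5 F#4

From G♭ up to B♭ is a major third; apply that to each pitch.
Ab3 becomes C4
Cb4 becomes Eb4
Cb5 becomes Eb5
E5 becomes G#5
D4 becomes F#4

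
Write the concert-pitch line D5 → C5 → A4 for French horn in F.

Written C4 sounds as F3 on the French horn in F, so concert pitches are written a perfect fifth up.
D5 to A5
C5 to G5
A4 to E5

A5 G5 E5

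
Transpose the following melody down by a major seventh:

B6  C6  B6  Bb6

C6 Db5 C6 Cb6

A major seventh down from B6 gives C6.
C6: a seventh down reaches D, and 11 semitones makes it Db5.
B6: a seventh down reaches C, and 11 semitones makes it C6.
Bb6 down a major seventh is Cb6.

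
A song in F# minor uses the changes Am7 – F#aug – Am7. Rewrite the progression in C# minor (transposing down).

Em7 C#aug Em7

F# minor down to C# minor is a perfect fourth; each chord root moves by that interval while the quality stays the same.
Am7: root A down a perfect fourth → E, giving Em7.
F#aug: root F# down a perfect fourth → C#, giving C#aug.
Am7: root A down a perfect fourth → E, giving Em7.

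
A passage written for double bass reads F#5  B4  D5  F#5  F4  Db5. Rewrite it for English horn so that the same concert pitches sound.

First find concert pitch: the double bass sounds a perfect octave below written, so F#5 B4 D5 F#5 F4 Db5 sounds F#4 B3 D4 F#4 F3 Db4.
Then write for English horn: it sounds a perfect fifth below written, so the part must be a perfect fifth above concert.
F#4 → C#5
B3 → F#4
D4 → A4
F#4 → C#5
F3 → C4
Db4 → Ab4

C#5 F#4 A4 C#5 C4 Ab4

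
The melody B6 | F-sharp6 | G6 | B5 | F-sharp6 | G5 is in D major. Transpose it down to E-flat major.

From D down to E-flat is a major seventh; apply that to each pitch.
B6 becomes C6
F#6 becomes G5
G6 becomes Ab5
B5 becomes C5
F#6 becomes G5
G5 becomes Ab4

C6 G5 Ab5 C5 G5 Ab4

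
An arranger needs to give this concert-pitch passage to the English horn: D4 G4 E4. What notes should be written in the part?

Written C4 sounds as F3 on the English horn, so concert pitches are written a perfect fifth up.
D4 -> A4
G4 -> D5
E4 -> B4

A4 D5 B4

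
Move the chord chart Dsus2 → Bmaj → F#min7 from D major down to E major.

Esus2 C#maj G#min7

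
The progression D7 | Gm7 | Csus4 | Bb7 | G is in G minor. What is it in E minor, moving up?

B7 Em7 Asus4 G7 E

G minor up to E minor is a major sixth; each chord root moves by that interval while the quality stays the same.
D7: root D up a major sixth → B, giving B7.
Gm7: root G up a major sixth → E, giving Em7.
Csus4: root C up a major sixth → A, giving Asus4.
Bb7: root Bb up a major sixth → G, giving G7.
G: root G up a major sixth → E, giving E.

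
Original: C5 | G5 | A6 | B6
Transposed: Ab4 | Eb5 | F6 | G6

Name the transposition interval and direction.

Take the first pair: C5 → Ab4. C to A spans 3 letter names, so the interval is some kind of third.
Ab4 to C5 is 4 semitones, which makes it a major third; the second version is lower, so the direction is down.
Checking another pair — B6 → G6 — gives the same interval.

down a major third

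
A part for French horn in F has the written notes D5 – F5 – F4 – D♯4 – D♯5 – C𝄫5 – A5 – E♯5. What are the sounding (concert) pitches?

G4 Bb4 Bb3 G#3 G#4 Fbb4 D5 A#4

Written C4 on the French horn in F sounds as F3, a perfect fifth lower; apply that shift to every note.
D5 -> G4
F5 -> Bb4
F4 -> Bb3
D#4 -> G#3
D#5 -> G#4
Cbb5 -> Fbb4
A5 -> D5
E#5 -> A#4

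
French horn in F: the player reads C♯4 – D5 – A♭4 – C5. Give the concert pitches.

Written C4 on the French horn in F sounds as F3, a perfect fifth lower; apply that shift to every note.
C#4 → F#3
D5 → G4
Ab4 → Db4
C5 → F4

F#3 G4 Db4 F4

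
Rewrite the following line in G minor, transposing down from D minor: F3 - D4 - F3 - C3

D minor to G minor down is a perfect fifth, so every note moves down by that interval.
F3 → Bb2
D4 → G3
F3 → Bb2
C3 → F2

Bb2 G3 Bb2 F2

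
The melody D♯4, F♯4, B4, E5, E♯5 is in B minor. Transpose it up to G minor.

B4 D5 G5 C6 C#6

B minor to G minor up is a minor sixth, so every note moves up by that interval.
D#4 → B4
F#4 → D5
B4 → G5
E5 → C6
E#5 → C#6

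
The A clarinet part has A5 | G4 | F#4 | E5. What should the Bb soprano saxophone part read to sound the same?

First find concert pitch: the A clarinet sounds a minor third below written, so A5 G4 F#4 E5 sounds F#5 E4 D#4 C#5.
Then write for Bb soprano saxophone: it sounds a major second below written, so the part must be a major second above concert.
F#5 → G#5
E4 → F#4
D#4 → E#4
C#5 → D#5

G#5 F#4 E#4 D#5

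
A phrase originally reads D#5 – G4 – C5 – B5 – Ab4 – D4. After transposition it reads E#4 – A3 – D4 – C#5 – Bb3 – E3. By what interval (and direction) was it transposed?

down a minor seventh

From D#5 to E#4 is 7 letter names — a seventh of some quality.
E#4 to D#5 is 10 semitones, which makes it a minor seventh; the second version is lower, so the direction is down.
Checking another pair — D4 → E3 — gives the same interval.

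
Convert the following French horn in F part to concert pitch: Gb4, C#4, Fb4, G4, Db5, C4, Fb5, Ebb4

Written C4 on the French horn in F sounds as F3, a perfect fifth lower; apply that shift to every note.
Gb4 -> Cb4
C#4 -> F#3
Fb4 -> Bbb3
G4 -> C4
Db5 -> Gb4
C4 -> F3
Fb5 -> Bbb4
Ebb4 -> Abb3

Cb4 F#3 Bbb3 C4 Gb4 F3 Bbb4 Abb3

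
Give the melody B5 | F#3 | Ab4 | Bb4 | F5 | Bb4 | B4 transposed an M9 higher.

B5: a ninth up reaches C, and 14 semitones makes it C#7.
A major ninth up from F#3 gives G#4.
Ab4 up a major ninth is Bb5.
A major ninth up from Bb4 gives C6.
A major ninth up from F5 gives G6.
Bb4: a ninth up reaches C, and 14 semitones makes it C6.
B4: a ninth up reaches C, and 14 semitones makes it C#6.

C#7 G#4 Bb5 C6 G6 C6 C#6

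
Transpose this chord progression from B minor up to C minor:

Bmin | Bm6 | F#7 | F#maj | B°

Cmin Cm6 G7 Gmaj C°

B minor up to C minor is a minor second; each chord root moves by that interval while the quality stays the same.
Bmin: root B up a minor second → C, giving Cmin.
Bm6: root B up a minor second → C, giving Cm6.
F#7: root F# up a minor second → G, giving G7.
F#maj: root F# up a minor second → G, giving Gmaj.
B°: root B up a minor second → C, giving C°.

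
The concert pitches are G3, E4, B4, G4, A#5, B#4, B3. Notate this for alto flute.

C4 A4 E5 C5 D#6 E#5 E4

The alto flute sounds a perfect fourth below written, so the written part must be a perfect fourth above concert — transpose each note up.
G3 → C4
E4 → A4
B4 → E5
G4 → C5
A#5 → D#6
B#4 → E#5
B3 → E4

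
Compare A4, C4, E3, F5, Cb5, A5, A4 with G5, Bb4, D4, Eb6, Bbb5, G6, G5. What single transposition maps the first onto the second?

Take the first pair: A4 → G5. A to G spans 7 letter names, so the interval is some kind of seventh.
A4 to G5 is 10 semitones, which makes it a minor seventh; the second version is higher, so the direction is up.
Checking another pair — A4 → G5 — gives the same interval.

up a minor seventh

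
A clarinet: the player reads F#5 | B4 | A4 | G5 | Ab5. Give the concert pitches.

Written C4 on the A clarinet sounds as A3, a minor third lower; apply that shift to every note.
F#5 -> D#5
B4 -> G#4
A4 -> F#4
G5 -> E5
Ab5 -> F5

D#5 G#4 F#4 E5 F5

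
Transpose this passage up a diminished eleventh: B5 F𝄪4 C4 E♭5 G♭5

B5 to Eb7
F##4 to B5
C4 to Fb5
Eb5 to Abb6
Gb5 to Cbb7

Eb7 B5 Fb5 Abb6 Cbb7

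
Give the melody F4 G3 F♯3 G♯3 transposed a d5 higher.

Cb5 Db4 C4 D4

F4 gives Cb5
G3 gives Db4
F#3 gives C4
G#3 gives D4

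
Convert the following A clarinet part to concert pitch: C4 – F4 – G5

Written C4 on the A clarinet sounds as A3, a minor third lower; apply that shift to every note.
C4 → A3
F4 → D4
G5 → E5

A3 D4 E5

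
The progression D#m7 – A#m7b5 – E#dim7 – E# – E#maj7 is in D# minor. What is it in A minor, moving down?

Am7 Em7b5 Bdim7 B Bmaj7

D# minor down to A minor is an augmented fourth; each chord root moves by that interval while the quality stays the same.
D#m7: root D# down an augmented fourth → A, giving Am7.
A#m7b5: root A# down an augmented fourth → E, giving Em7b5.
E#dim7: root E# down an augmented fourth → B, giving Bdim7.
E#: root E# down an augmented fourth → B, giving B.
E#maj7: root E# down an augmented fourth → B, giving Bmaj7.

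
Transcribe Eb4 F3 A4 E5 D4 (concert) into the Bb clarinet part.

Written C4 sounds as Bb3 on the Bb clarinet, so concert pitches are written a major second up.
Eb4 gives F4
F3 gives G3
A4 gives B4
E5 gives F#5
D4 gives E4

F4 G3 B4 F#5 E4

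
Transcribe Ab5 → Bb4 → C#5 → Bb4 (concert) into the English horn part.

Eb6 F5 G#5 F5

The English horn sounds a perfect fifth below written, so the written part must be a perfect fifth above concert — transpose each note up.
Ab5 -> Eb6
Bb4 -> F5
C#5 -> G#5
Bb4 -> F5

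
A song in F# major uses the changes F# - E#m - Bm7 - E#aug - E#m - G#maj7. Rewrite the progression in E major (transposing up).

F# major up to E major is a minor seventh; each chord root moves by that interval while the quality stays the same.
F#: root F# up a minor seventh → E, giving E.
E#m: root E# up a minor seventh → D#, giving D#m.
Bm7: root B up a minor seventh → A, giving Am7.
E#aug: root E# up a minor seventh → D#, giving D#aug.
E#m: root E# up a minor seventh → D#, giving D#m.
G#maj7: root G# up a minor seventh → F#, giving F#maj7.

E D#m Am7 D#aug D#m F#maj7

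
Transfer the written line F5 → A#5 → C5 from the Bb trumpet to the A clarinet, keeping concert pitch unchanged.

First find concert pitch: the Bb trumpet sounds a major second below written, so F5 A#5 C5 sounds Eb5 G#5 Bb4.
Then write for A clarinet: it sounds a minor third below written, so the part must be a minor third above concert.
Eb5 → Gb5
G#5 → B5
Bb4 → Db5

Gb5 B5 Db5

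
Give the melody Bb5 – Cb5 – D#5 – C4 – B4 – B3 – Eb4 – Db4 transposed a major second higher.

C6 Db5 E#5 D4 C#5 C#4 F4 Eb4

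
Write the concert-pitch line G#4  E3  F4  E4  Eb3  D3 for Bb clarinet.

The Bb clarinet sounds a major second below written, so the written part must be a major second above concert — transpose each note up.
G#4 -> A#4
E3 -> F#3
F4 -> G4
E4 -> F#4
Eb3 -> F3
D3 -> E3

A#4 F#3 G4 F#4 F3 E3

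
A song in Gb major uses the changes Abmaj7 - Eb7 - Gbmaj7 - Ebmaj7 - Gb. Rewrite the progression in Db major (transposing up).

Gb major up to Db major is a perfect fifth; each chord root moves by that interval while the quality stays the same.
Abmaj7: root Ab up a perfect fifth → Eb, giving Ebmaj7.
Eb7: root Eb up a perfect fifth → Bb, giving Bb7.
Gbmaj7: root Gb up a perfect fifth → Db, giving Dbmaj7.
Ebmaj7: root Eb up a perfect fifth → Bb, giving Bbmaj7.
Gb: root Gb up a perfect fifth → Db, giving Db.

Ebmaj7 Bb7 Dbmaj7 Bbmaj7 Db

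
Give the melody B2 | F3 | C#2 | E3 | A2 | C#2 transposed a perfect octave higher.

B2 becomes B3
F3 becomes F4
C#2 becomes C#3
E3 becomes E4
A2 becomes A3
C#2 becomes C#3

B3 F4 C#3 E4 A3 C#3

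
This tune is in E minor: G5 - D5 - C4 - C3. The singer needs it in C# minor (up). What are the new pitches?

E6 B5 A4 A3

E minor to C# minor up is a major sixth, so every note moves up by that interval.
G5 → E6
D5 → B5
C4 → A4
C3 → A3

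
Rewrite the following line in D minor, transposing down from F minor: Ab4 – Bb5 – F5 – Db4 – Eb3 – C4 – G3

F4 G5 D5 Bb3 C3 A3 E3

From F down to D is a minor third; apply that to each pitch.
Ab4 gives F4
Bb5 gives G5
F5 gives D5
Db4 gives Bb3
Eb3 gives C3
C4 gives A3
G3 gives E3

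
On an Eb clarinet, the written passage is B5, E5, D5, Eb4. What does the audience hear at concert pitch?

D6 G5 F5 Gb4

Written C4 on the Eb clarinet sounds as Eb4, a minor third higher; apply that shift to every note.
B5 → D6
E5 → G5
D5 → F5
Eb4 → Gb4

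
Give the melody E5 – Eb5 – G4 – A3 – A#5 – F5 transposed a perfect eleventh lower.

B3 Bb3 D3 E2 E#4 C4

E5 becomes B3
Eb5 becomes Bb3
G4 becomes D3
A3 becomes E2
A#5 becomes E#4
F5 becomes C4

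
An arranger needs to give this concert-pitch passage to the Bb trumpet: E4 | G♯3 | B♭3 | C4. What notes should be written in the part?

The Bb trumpet sounds a major second below written, so the written part must be a major second above concert — transpose each note up.
E4 to F#4
G#3 to A#3
Bb3 to C4
C4 to D4

F#4 A#3 C4 D4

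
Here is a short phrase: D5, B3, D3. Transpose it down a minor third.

B4 G#3 B2

D5 gives B4
B3 gives G#3
D3 gives B2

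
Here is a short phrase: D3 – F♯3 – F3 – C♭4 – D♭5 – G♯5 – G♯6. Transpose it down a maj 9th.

C2 E2 Eb2 Bbb2 Cb4 F#4 F#5

D3 gives C2
F#3 gives E2
F3 gives Eb2
Cb4 gives Bbb2
Db5 gives Cb4
G#5 gives F#4
G#6 gives F#5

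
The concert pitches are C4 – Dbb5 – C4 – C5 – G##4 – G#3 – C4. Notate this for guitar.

C5 Dbb6 C5 C6 G##5 G#4 C5

The guitar sounds a perfect octave below written, so the written part must be a perfect octave above concert — transpose each note up.
C4 gives C5
Dbb5 gives Dbb6
C4 gives C5
C5 gives C6
G##4 gives G##5
G#3 gives G#4
C4 gives C5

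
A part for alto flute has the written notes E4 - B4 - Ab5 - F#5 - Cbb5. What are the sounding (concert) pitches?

B3 F#4 Eb5 C#5 Gbb4

The alto flute sounds a perfect fourth below written, so transpose each written note down a perfect fourth.
E4 -> B3
B4 -> F#4
Ab5 -> Eb5
F#5 -> C#5
Cbb5 -> Gbb4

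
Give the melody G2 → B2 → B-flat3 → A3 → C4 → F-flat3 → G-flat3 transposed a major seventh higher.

G2 up a major seventh is F#3.
B2 up a major seventh is A#3.
A major seventh up from Bb3 gives A4.
A3: a seventh up reaches G, and 11 semitones makes it G#4.
C4: a seventh up reaches B, and 11 semitones makes it B4.
A major seventh up from Fb3 gives Eb4.
Gb3 up a major seventh is F4.

F#3 A#3 A4 G#4 B4 Eb4 F4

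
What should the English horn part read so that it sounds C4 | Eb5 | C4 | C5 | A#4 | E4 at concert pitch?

Written C4 sounds as F3 on the English horn, so concert pitches are written a perfect fifth up.
C4 gives G4
Eb5 gives Bb5
C4 gives G4
C5 gives G5
A#4 gives E#5
E4 gives B4

G4 Bb5 G4 G5 E#5 B4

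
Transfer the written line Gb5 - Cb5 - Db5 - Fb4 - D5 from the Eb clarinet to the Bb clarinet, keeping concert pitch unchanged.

Cb6 Fb5 Gb5 Bbb4 G5

First find concert pitch: the Eb clarinet sounds a minor third above written, so Gb5 Cb5 Db5 Fb4 D5 sounds Bbb5 Ebb5 Fb5 Abb4 F5.
Then write for Bb clarinet: it sounds a major second below written, so the part must be a major second above concert.
Bbb5 → Cb6
Ebb5 → Fb5
Fb5 → Gb5
Abb4 → Bbb4
F5 → G5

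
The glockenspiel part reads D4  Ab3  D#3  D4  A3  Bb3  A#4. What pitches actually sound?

D6 Ab5 D#5 D6 A5 Bb5 A#6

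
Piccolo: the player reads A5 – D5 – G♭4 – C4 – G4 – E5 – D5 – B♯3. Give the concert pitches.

A6 D6 Gb5 C5 G5 E6 D6 B#4

Written C4 on the piccolo sounds as C5, a perfect octave higher; apply that shift to every note.
A5 -> A6
D5 -> D6
Gb4 -> Gb5
C4 -> C5
G4 -> G5
E5 -> E6
D5 -> D6
B#3 -> B#4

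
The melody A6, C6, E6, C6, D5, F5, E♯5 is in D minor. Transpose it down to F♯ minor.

C#6 E5 G#5 E5 F#4 A4 G##4

D minor to F♯ minor down is a minor sixth, so every note moves down by that interval.
A6 becomes C#6
C6 becomes E5
E6 becomes G#5
C6 becomes E5
D5 becomes F#4
F5 becomes A4
E#5 becomes G##4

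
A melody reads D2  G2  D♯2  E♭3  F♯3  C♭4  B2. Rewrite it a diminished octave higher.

D2: an octave up reaches D, and 11 semitones makes it Db3.
A diminished octave up from G2 gives Gb3.
D#2: an octave up reaches D, and 11 semitones makes it D3.
Eb3: an octave up reaches E, and 11 semitones makes it Ebb4.
F#3 up a diminished octave is F4.
Cb4 up a diminished octave is Cbb5.
B2: an octave up reaches B, and 11 semitones makes it Bb3.

Db3 Gb3 D3 Ebb4 F4 Cbb5 Bb3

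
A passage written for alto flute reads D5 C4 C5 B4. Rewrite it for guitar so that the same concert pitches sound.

First find concert pitch: the alto flute sounds a perfect fourth below written, so D5 C4 C5 B4 sounds A4 G3 G4 F#4.
Then write for guitar: it sounds a perfect octave below written, so the part must be a perfect octave above concert.
A4 → A5
G3 → G4
G4 → G5
F#4 → F#5

A5 G4 G5 F#5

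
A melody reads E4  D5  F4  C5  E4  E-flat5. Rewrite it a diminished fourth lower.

E4 becomes B#3
D5 becomes A#4
F4 becomes C#4
C5 becomes G#4
E4 becomes B#3
Eb5 becomes B4

B#3 A#4 C#4 G#4 B#3 B4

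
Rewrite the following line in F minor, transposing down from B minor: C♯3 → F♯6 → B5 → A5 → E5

From B down to F is an augmented fourth; apply that to each pitch.
C#3 -> G2
F#6 -> C6
B5 -> F5
A5 -> Eb5
E5 -> Bb4

G2 C6 F5 Eb5 Bb4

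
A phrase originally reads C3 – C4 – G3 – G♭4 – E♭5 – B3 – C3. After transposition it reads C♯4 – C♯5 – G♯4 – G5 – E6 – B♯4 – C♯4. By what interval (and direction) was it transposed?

up an augmented octave

Take the first pair: C3 → C#4. C to C spans 8 letter names, so the interval is some kind of octave.
C3 to C#4 is 13 semitones, which makes it an augmented octave; the second version is higher, so the direction is up.
Checking another pair — C3 → C#4 — gives the same interval.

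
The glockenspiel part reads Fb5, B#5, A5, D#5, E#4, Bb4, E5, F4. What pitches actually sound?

The glockenspiel sounds a perfect fifteenth above written, so transpose each written note up a perfect fifteenth.
Fb5 → Fb7
B#5 → B#7
A5 → A7
D#5 → D#7
E#4 → E#6
Bb4 → Bb6
E5 → E7
F4 → F6

Fb7 B#7 A7 D#7 E#6 Bb6 E7 F6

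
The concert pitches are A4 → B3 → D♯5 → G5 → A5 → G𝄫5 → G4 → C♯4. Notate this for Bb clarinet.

B4 C#4 E#5 A5 B5 Abb5 A4 D#4

Written C4 sounds as Bb3 on the Bb clarinet, so concert pitches are written a major second up.
A4 gives B4
B3 gives C#4
D#5 gives E#5
G5 gives A5
A5 gives B5
Gbb5 gives Abb5
G4 gives A4
C#4 gives D#4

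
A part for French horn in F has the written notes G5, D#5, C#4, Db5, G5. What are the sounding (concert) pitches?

C5 G#4 F#3 Gb4 C5

The French horn in F sounds a perfect fifth below written, so transpose each written note down a perfect fifth.
G5 -> C5
D#5 -> G#4
C#4 -> F#3
Db5 -> Gb4
G5 -> C5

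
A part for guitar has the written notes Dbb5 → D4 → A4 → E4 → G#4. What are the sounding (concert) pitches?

Dbb4 D3 A3 E3 G#3

Written C4 on the guitar sounds as C3, a perfect octave lower; apply that shift to every note.
Dbb5 becomes Dbb4
D4 becomes D3
A4 becomes A3
E4 becomes E3
G#4 becomes G#3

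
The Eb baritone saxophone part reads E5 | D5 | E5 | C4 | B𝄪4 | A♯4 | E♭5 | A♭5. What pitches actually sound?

G3 F3 G3 Eb2 D##3 C#3 Gb3 Cb4

Written C4 on the Eb baritone saxophone sounds as Eb2, a major thirteenth lower; apply that shift to every note.
E5 to G3
D5 to F3
E5 to G3
C4 to Eb2
B##4 to D##3
A#4 to C#3
Eb5 to Gb3
Ab5 to Cb4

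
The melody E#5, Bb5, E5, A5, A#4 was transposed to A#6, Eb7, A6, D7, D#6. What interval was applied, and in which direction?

From E#5 to A#6 is 11 letter names — an eleventh of some quality.
E#5 to A#6 is 17 semitones, which makes it a perfect eleventh; the second version is higher, so the direction is up.
Checking another pair — A#4 → D#6 — gives the same interval.

up a perfect eleventh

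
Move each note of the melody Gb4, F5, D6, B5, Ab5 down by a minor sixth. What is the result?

Gb4 down a minor sixth is Bb3.
F5: a sixth down reaches A, and 8 semitones makes it A4.
D6: a sixth down reaches F, and 8 semitones makes it F#5.
B5: a sixth down reaches D, and 8 semitones makes it D#5.
Ab5 down a minor sixth is C5.

Bb3 A4 F#5 D#5 C5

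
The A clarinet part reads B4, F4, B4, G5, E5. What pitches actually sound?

The A clarinet sounds a minor third below written, so transpose each written note down a minor third.
B4 to G#4
F4 to D4
B4 to G#4
G5 to E5
E5 to C#5

G#4 D4 G#4 E5 C#5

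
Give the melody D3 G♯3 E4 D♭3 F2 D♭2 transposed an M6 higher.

D3 becomes B3
G#3 becomes E#4
E4 becomes C#5
Db3 becomes Bb3
F2 becomes D3
Db2 becomes Bb2

B3 E#4 C#5 Bb3 D3 Bb2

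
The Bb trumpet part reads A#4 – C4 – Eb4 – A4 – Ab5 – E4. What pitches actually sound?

Written C4 on the Bb trumpet sounds as Bb3, a major second lower; apply that shift to every note.
A#4 becomes G#4
C4 becomes Bb3
Eb4 becomes Db4
A4 becomes G4
Ab5 becomes Gb5
E4 becomes D4

G#4 Bb3 Db4 G4 Gb5 D4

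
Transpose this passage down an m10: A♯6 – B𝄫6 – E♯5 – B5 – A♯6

F##5 Gb5 C##4 G#4 F##5

A#6: a tenth down reaches F, and 15 semitones makes it F##5.
Bbb6 down a minor tenth is Gb5.
E#5: a tenth down reaches C, and 15 semitones makes it C##4.
B5: a tenth down reaches G, and 15 semitones makes it G#4.
A minor tenth down from A#6 gives F##5.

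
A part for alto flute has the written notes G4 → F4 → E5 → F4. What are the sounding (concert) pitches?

Written C4 on the alto flute sounds as G3, a perfect fourth lower; apply that shift to every note.
G4 gives D4
F4 gives C4
E5 gives B4
F4 gives C4

D4 C4 B4 C4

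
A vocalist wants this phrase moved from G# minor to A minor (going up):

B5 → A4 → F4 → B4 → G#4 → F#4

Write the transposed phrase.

C6 Bb4 Gb4 C5 A4 G4

From G# up to A is a minor second; apply that to each pitch.
B5 becomes C6
A4 becomes Bb4
F4 becomes Gb4
B4 becomes C5
G#4 becomes A4
F#4 becomes G4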